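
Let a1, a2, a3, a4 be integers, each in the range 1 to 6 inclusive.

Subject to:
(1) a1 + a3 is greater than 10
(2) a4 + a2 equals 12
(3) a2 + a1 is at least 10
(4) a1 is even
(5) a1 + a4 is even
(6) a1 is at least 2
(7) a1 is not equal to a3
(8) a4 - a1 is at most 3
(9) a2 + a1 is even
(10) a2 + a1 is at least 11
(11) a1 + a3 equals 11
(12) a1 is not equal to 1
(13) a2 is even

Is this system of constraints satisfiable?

Setting (a1, a2, a3, a4) = (6, 6, 5, 6) satisfies everything: constraint 1: a1 + a3 = 11; constraint 2: a4 + a2 = 12; constraint 3: a2 + a1 = 12, and the others follow.

Satisfiable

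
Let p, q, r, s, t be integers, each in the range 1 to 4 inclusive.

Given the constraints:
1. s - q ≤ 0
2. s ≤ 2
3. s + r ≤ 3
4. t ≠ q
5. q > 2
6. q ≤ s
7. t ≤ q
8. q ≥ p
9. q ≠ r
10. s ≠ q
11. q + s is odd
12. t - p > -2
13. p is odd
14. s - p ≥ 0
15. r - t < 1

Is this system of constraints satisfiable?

From constraint 5: q ≥ 3. From constraints 2 and 6: q ≤ s and s ≤ 2, so q ≤ 2. But 2 < 3, so no value of q works.

Unsatisfiable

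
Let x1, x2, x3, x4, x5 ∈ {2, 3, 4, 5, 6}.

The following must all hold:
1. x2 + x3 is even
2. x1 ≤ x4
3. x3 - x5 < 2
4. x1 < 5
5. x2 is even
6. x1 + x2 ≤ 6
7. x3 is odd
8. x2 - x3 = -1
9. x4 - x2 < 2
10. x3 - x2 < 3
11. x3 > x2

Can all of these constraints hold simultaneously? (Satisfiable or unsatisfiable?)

Constraint 5 makes x2 even and constraint 7 makes x3 odd, so x2 + x3 must be odd. Constraint 1 says x2 + x3 is even — contradiction.

Unsatisfiable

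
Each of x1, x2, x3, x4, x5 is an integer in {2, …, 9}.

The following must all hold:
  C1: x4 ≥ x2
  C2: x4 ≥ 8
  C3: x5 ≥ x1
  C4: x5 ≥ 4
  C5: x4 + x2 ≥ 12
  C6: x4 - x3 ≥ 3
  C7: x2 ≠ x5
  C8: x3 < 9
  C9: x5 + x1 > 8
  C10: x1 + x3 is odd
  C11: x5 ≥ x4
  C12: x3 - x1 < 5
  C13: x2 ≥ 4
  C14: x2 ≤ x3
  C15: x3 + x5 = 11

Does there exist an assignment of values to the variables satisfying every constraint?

Unsatisfiable

From constraints 13 and 14: x3 ≥ x2 ≥ 4. From constraints 2 and 11: x5 ≥ x4 ≥ 8. Hence x3 + x5 ≥ 12. But constraint 15 requires x3 + x5 = 11, and 11 < 12. Contradiction.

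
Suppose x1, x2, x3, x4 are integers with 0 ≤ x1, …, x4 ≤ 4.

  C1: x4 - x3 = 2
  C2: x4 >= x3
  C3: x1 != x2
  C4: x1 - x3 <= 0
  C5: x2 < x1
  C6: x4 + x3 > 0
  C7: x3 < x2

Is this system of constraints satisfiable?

Unsatisfiable

Constraints 4, 5, and 7 give x2 < x1, x1 ≤ x3, x3 < x2. Chaining: x2 < x1 ≤ x3 < x2, which forces x2 < x2 — impossible.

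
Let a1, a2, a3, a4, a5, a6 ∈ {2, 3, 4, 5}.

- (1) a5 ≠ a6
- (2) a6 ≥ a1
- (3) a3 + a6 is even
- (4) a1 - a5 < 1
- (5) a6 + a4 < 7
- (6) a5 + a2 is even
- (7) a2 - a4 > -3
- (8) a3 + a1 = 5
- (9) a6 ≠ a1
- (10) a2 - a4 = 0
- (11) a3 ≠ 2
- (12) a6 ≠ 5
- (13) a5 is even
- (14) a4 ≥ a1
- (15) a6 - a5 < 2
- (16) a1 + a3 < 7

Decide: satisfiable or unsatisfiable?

One satisfying assignment is a1 = 2, a2 = 2, a3 = 3, a4 = 2, a5 = 4, a6 = 3.
For the less obvious constraints — constraint 4: a1 - a5 = -2; constraint 5: a6 + a4 = 5 — and the others hold by inspection.

Satisfiable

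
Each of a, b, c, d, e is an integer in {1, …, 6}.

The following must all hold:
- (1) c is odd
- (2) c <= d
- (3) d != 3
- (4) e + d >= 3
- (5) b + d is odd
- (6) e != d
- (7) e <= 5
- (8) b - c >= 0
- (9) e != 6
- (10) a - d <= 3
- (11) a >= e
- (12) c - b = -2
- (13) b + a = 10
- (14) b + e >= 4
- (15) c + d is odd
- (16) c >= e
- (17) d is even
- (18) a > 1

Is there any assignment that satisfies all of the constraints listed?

Satisfiable

Take a = 5, b = 5, c = 3, d = 4, e = 1. Then constraint 4: e + d = 5; constraint 8: b - c = 2; constraint 10: a - d = 1, and every other listed constraint is also met.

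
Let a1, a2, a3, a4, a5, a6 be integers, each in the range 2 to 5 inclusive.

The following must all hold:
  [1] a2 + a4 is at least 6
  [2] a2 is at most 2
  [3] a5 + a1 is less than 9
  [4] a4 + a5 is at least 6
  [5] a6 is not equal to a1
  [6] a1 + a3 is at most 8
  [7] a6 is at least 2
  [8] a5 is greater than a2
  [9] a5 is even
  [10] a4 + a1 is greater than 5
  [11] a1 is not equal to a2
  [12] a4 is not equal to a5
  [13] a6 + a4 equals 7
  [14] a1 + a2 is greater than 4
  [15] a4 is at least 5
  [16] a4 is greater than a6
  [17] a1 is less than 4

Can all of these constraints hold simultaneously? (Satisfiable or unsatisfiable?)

Satisfiable

Try a1 = 3, a2 = 2, a3 = 5, a4 = 5, a5 = 4, a6 = 2.
Check constraint 1: a2 + a4 = 7; constraint 3: a5 + a1 = 7; constraint 4: a4 + a5 = 9. The remaining constraints are straightforward to verify.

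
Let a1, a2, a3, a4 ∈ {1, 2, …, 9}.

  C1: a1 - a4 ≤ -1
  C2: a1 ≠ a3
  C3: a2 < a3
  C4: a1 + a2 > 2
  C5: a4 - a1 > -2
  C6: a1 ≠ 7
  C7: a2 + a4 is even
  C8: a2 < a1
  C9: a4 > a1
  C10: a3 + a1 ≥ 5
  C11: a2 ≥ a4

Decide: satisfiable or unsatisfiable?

Unsatisfiable

Constraints 1, 8, and 11 give a2 < a1, a1 < a4, a4 ≤ a2. Chaining: a2 < a1 < a4 ≤ a2, which forces a2 < a2 — impossible.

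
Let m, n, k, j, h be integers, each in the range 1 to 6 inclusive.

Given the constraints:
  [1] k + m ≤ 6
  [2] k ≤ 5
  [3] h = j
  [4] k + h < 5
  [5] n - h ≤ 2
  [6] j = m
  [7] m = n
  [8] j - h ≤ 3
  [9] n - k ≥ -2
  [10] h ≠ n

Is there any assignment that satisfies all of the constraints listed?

From constraints 3, 6, and 7, h = j = m = n, so h = n. But constraint 10 says h ≠ n. Contradiction.

Unsatisfiable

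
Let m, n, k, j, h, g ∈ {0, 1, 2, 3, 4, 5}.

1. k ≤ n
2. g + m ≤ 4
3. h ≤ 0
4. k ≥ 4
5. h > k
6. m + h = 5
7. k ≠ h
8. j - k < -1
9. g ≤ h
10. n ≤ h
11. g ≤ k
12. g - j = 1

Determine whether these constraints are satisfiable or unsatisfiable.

From constraints 1 and 4: n ≥ k and k ≥ 4, so n ≥ 4. From constraints 3 and 10: n ≤ h and h ≤ 0, so n ≤ 0. But 0 < 4, so no value of n works.

Unsatisfiable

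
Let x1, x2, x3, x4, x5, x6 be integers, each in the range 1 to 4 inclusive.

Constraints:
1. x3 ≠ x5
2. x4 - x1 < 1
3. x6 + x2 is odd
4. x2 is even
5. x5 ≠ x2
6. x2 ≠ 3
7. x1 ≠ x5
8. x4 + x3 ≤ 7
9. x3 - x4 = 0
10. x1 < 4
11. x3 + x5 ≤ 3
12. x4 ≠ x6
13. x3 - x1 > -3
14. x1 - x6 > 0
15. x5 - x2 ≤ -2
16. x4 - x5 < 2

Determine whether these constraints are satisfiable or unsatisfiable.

Try x1 = 3, x2 = 4, x3 = 2, x4 = 2, x5 = 1, x6 = 1.
Check constraint 2: x4 - x1 = -1; constraint 8: x4 + x3 = 4; constraint 9: x3 - x4 = 0. The remaining constraints are straightforward to verify.

Satisfiable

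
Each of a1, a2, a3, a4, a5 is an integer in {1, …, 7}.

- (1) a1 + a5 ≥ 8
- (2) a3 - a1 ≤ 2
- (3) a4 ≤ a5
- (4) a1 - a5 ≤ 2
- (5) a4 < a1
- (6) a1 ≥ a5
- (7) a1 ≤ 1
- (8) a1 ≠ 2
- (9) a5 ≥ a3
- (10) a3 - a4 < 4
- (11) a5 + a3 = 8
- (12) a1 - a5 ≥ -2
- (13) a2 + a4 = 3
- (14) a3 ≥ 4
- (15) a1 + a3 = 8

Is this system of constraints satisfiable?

From constraints 9 and 14: a5 ≥ a3 and a3 ≥ 4, so a5 ≥ 4. From constraints 6 and 7: a5 ≤ a1 and a1 ≤ 1, so a5 ≤ 1. But 1 < 4, so no value of a5 works.

Unsatisfiable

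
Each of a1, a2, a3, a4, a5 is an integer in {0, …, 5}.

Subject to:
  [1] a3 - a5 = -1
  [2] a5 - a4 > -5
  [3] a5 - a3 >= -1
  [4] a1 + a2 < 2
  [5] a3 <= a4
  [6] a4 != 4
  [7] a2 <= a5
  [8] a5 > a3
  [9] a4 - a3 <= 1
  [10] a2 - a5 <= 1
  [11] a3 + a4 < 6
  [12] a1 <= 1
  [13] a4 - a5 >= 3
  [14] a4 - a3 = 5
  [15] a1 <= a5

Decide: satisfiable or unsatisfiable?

Constraints 3, 9, and 13 give a4 − a5 ≥ 3, a5 − a3 ≥ -1, a3 − a4 ≥ -1.
Adding all 3 inequalities: the left sides telescope to 0, and the right sides sum to 3 + (-1) + (-1) = 1. So 0 ≥ 1, which is false.

Unsatisfiable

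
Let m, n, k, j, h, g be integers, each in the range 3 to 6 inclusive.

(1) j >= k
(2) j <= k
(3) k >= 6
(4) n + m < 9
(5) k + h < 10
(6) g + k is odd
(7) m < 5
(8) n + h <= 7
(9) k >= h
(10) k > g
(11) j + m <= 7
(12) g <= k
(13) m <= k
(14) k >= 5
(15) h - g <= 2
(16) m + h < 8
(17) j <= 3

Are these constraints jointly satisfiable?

Unsatisfiable

From constraint 3: k ≥ 6. From constraints 1 and 17: k ≤ j and j ≤ 3, so k ≤ 3. But 3 < 6, so no value of k works.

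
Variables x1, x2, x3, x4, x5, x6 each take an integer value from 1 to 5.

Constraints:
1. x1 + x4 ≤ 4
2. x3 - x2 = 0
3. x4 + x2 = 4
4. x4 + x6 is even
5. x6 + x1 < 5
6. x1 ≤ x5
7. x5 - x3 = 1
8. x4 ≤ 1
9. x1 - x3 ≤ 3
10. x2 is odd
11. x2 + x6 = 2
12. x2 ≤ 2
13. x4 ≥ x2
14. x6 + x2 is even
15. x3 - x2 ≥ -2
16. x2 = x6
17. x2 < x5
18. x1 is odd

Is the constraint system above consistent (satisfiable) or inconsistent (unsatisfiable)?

Unsatisfiable

From constraint 8: x4 ≤ 1. From constraint 12: x2 ≤ 2. Hence x4 + x2 ≤ 3. But constraint 3 requires x4 + x2 = 4, and 4 > 3. Contradiction.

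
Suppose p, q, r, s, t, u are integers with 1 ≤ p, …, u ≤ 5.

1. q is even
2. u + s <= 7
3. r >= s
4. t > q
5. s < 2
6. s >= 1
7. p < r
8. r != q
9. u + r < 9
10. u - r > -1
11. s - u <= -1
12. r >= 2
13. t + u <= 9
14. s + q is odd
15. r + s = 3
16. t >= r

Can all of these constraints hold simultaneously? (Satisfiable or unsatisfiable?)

Satisfiable

Setting (p, q, r, s, t, u) = (1, 4, 2, 1, 5, 4) satisfies everything: constraint 2: u + s = 5; constraint 9: u + r = 6, and the others follow.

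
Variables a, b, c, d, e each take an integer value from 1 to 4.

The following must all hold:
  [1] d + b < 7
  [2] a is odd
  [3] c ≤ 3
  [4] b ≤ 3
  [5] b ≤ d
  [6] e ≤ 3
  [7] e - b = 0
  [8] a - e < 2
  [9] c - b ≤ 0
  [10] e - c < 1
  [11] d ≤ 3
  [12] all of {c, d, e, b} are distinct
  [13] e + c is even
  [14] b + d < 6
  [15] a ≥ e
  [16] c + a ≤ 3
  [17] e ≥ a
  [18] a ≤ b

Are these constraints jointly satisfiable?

Unsatisfiable

Constraints 3, 4, 6, and 11 confine each of c, d, e, b to the 3 values {1, …, 3} (the domain already gives each ≥ 1).
Constraint 12 requires all 4 of them to be distinct, but only 3 values are available — impossible by the pigeonhole principle.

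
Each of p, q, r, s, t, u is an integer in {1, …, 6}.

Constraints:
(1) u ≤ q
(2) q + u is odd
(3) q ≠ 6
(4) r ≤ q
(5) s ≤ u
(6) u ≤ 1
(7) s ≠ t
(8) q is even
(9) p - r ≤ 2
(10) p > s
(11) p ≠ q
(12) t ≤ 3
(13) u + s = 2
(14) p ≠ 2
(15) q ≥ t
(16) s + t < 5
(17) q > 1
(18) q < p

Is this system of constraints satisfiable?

Try p = 5, q = 4, r = 3, s = 1, t = 3, u = 1.
Check constraint 9: p - r = 2; constraint 13: u + s = 2. The remaining constraints are straightforward to verify.

Satisfiable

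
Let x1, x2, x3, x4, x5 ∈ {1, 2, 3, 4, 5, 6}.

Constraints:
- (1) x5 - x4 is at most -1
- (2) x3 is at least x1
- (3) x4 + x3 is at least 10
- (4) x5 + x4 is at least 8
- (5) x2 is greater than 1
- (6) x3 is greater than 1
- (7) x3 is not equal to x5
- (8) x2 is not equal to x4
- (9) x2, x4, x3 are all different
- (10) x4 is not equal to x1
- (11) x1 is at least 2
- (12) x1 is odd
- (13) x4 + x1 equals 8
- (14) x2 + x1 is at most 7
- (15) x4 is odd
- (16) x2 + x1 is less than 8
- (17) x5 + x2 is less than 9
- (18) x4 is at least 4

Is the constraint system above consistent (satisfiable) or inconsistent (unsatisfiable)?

Satisfiable

Try x1 = 3, x2 = 3, x3 = 6, x4 = 5, x5 = 3.
Check constraint 1: x5 - x4 = -2; constraint 3: x4 + x3 = 11; constraint 4: x5 + x4 = 8. The remaining constraints are straightforward to verify.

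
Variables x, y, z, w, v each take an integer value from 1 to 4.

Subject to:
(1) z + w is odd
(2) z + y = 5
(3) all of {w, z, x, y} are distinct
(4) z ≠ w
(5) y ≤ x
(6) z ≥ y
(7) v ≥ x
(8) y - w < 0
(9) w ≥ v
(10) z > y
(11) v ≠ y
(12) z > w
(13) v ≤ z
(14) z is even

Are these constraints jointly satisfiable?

Satisfiable

The assignment x = 2, y = 1, z = 4, w = 3, v = 3 works:
  constraint 2 holds since z + y = 5.
  constraint 8 holds since y - w = -2.
The rest check out directly.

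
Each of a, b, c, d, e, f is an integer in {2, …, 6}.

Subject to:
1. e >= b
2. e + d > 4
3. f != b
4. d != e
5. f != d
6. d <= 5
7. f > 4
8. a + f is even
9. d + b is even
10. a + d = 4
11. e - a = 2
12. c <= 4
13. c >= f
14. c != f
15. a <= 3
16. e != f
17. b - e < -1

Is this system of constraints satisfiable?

From constraint 7: f ≥ 5. From constraints 12 and 13: f ≤ c and c ≤ 4, so f ≤ 4. But 4 < 5, so no value of f works.

Unsatisfiable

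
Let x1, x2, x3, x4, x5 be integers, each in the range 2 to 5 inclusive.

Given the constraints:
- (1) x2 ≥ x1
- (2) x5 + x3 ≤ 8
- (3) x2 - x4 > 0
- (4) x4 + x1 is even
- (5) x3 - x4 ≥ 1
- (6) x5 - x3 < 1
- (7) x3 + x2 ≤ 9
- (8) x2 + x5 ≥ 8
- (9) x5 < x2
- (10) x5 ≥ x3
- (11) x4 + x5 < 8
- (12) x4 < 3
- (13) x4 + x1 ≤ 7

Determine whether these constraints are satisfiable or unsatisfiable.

Satisfiable

The assignment x1 = 2, x2 = 5, x3 = 3, x4 = 2, x5 = 3 works:
  constraint 2 holds since x5 + x3 = 6.
  constraint 3 holds since x2 - x4 = 3.
The rest check out directly.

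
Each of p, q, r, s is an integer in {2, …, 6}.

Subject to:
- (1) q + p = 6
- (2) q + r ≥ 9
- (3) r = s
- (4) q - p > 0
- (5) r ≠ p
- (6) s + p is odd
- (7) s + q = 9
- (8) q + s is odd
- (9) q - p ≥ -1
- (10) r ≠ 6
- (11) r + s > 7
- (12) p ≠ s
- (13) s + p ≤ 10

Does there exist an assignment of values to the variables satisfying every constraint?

Satisfiable

The assignment p = 2, q = 4, r = 5, s = 5 works:
  constraint 1 holds since q + p = 6.
  constraint 2 holds since q + r = 9.
The rest check out directly.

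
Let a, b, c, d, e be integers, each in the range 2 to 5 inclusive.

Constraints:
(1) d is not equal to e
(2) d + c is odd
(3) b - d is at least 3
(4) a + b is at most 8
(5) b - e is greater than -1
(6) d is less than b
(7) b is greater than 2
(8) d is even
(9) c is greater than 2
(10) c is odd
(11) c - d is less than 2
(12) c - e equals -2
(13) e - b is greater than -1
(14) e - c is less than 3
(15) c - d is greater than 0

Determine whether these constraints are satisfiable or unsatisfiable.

Satisfiable

Take a = 2, b = 5, c = 3, d = 2, e = 5. Then constraint 3: b - d = 3; constraint 4: a + b = 7; constraint 5: b - e = 0, and every other listed constraint is also met.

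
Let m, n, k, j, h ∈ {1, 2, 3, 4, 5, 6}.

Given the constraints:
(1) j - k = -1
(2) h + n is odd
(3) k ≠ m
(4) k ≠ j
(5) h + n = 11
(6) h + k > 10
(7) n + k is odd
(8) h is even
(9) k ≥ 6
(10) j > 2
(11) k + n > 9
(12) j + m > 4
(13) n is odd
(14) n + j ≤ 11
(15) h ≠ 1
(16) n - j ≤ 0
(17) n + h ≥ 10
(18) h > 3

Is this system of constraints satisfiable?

Take m = 2, n = 5, k = 6, j = 5, h = 6. Then constraint 1: j - k = -1; constraint 5: h + n = 11, and every other listed constraint is also met.

Satisfiable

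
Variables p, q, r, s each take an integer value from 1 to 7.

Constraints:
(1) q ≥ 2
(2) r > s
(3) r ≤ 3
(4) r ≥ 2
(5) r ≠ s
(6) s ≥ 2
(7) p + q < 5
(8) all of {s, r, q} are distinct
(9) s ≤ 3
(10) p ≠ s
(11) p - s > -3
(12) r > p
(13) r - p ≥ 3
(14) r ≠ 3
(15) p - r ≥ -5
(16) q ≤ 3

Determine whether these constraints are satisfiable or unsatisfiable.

Unsatisfiable

Constraints 1, 3, 4, 6, 9, and 16 confine each of s, r, q to the 2 values {2, 3}.
Constraint 8 requires all 3 of them to be distinct, but only 2 values are available — impossible by the pigeonhole principle.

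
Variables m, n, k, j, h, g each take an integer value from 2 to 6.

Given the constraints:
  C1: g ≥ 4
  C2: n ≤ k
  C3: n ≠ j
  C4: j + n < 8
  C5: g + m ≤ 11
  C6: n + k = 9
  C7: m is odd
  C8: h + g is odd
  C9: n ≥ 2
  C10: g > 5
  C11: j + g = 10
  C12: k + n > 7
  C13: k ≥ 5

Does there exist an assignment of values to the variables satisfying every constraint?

Try m = 5, n = 3, k = 6, j = 4, h = 3, g = 6.
Check constraint 4: j + n = 7; constraint 5: g + m = 11. The remaining constraints are straightforward to verify.

Satisfiable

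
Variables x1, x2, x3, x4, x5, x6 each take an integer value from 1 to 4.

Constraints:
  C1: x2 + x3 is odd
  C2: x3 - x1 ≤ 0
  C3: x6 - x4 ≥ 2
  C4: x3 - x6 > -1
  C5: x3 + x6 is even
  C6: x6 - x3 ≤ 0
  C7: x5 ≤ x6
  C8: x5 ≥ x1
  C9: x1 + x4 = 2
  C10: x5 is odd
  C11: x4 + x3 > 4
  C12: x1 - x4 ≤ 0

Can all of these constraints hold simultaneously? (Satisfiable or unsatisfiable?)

Constraints 2, 3, 6, and 12 give x3 − x6 ≥ 0, x6 − x4 ≥ 2, x4 − x1 ≥ 0, x1 − x3 ≥ 0.
Adding all 4 inequalities: the left sides telescope to 0, and the right sides sum to 0 + 2 + 0 + 0 = 2. So 0 ≥ 2, which is false.

Unsatisfiable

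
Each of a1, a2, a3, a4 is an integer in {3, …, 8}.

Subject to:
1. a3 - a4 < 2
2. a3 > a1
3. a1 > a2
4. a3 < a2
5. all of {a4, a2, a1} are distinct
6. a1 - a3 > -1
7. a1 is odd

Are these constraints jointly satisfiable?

Constraints 2, 3, and 4 give a2 < a1, a1 < a3, a3 < a2. Chaining: a2 < a1 < a3 < a2, which forces a2 < a2 — impossible.

Unsatisfiable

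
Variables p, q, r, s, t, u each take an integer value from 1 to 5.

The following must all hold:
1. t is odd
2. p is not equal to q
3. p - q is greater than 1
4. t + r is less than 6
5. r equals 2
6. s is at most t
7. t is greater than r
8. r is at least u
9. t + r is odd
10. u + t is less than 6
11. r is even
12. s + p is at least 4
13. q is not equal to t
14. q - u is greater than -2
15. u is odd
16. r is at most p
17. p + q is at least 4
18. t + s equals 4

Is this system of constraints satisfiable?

Satisfiable

Try p = 4, q = 2, r = 2, s = 1, t = 3, u = 1.
Check constraint 3: p - q = 2; constraint 4: t + r = 5; constraint 10: u + t = 4. The remaining constraints are straightforward to verify.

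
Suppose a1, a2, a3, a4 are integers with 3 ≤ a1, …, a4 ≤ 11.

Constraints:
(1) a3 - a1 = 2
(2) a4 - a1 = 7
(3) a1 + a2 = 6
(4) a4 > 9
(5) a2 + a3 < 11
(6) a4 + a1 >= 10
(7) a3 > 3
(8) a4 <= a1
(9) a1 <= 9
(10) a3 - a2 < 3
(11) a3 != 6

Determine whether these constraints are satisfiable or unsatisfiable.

From constraint 4: a4 ≥ 10. From constraints 8 and 9: a4 ≤ a1 and a1 ≤ 9, so a4 ≤ 9. But 9 < 10, so no value of a4 works.

Unsatisfiable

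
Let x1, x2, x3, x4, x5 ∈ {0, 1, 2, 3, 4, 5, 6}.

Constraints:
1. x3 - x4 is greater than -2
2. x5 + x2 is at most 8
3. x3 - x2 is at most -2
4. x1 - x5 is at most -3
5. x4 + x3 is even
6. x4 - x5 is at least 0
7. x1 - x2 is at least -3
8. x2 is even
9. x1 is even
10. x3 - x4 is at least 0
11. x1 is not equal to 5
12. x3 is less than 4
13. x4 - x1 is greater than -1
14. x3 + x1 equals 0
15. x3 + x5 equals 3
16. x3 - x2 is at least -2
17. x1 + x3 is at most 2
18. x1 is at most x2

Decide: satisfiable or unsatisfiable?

Unsatisfiable

Constraints 3, 4, 6, 7, and 10 give x3 − x4 ≥ 0, x4 − x5 ≥ 0, x5 − x1 ≥ 3, x1 − x2 ≥ -3, x2 − x3 ≥ 2.
Adding all 5 inequalities: the left sides telescope to 0, and the right sides sum to 0 + 0 + 3 + (-3) + 2 = 2. So 0 ≥ 2, which is false.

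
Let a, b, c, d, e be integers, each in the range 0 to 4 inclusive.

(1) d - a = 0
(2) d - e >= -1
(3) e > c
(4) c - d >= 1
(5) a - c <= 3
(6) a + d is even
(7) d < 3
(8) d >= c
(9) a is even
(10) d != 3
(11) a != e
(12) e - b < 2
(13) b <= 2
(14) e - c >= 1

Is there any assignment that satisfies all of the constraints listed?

Constraints 2, 4, and 14 give c − d ≥ 1, d − e ≥ -1, e − c ≥ 1.
Adding all 3 inequalities: the left sides telescope to 0, and the right sides sum to 1 + (-1) + 1 = 1. So 0 ≥ 1, which is false.

Unsatisfiable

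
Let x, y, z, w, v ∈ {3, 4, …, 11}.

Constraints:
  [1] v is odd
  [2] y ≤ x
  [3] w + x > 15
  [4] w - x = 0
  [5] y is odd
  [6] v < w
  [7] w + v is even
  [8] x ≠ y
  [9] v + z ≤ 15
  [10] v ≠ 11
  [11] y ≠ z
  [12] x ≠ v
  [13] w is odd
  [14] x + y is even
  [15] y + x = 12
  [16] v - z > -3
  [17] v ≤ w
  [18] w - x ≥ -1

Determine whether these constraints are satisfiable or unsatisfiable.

The assignment x = 9, y = 3, z = 7, w = 9, v = 7 works:
  constraint 3 holds since w + x = 18.
  constraint 4 holds since w - x = 0.
  constraint 9 holds since v + z = 14.
The rest check out directly.

Satisfiable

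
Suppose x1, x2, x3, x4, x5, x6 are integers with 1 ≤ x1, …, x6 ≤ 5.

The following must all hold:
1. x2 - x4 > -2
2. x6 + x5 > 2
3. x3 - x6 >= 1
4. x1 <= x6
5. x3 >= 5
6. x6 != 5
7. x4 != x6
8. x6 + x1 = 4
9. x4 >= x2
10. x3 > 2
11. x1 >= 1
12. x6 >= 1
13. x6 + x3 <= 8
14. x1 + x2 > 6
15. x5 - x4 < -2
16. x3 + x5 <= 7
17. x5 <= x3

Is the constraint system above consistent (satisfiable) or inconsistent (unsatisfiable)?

Satisfiable

One satisfying assignment is x1 = 2, x2 = 5, x3 = 5, x4 = 5, x5 = 2, x6 = 2.
For the less obvious constraints — constraint 1: x2 - x4 = 0; constraint 2: x6 + x5 = 4 — and the others hold by inspection.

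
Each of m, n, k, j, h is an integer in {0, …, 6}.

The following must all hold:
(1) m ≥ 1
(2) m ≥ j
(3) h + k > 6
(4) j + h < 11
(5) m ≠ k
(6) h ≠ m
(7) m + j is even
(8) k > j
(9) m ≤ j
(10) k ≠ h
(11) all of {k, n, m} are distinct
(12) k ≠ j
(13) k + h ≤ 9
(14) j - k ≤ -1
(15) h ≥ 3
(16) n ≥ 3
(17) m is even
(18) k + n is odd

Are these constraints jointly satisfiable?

Satisfiable

Setting (m, n, k, j, h) = (2, 6, 3, 2, 6) satisfies everything: constraint 3: h + k = 9; constraint 4: j + h = 8, and the others follow.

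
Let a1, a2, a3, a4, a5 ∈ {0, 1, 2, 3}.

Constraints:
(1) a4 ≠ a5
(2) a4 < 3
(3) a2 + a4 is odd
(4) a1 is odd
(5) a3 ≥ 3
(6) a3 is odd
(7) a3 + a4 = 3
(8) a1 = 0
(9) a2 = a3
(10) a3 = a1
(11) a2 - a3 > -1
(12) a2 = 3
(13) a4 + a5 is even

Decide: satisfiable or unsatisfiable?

Unsatisfiable

Constraint 12 fixes a2 = 3 and constraint 8 fixes a1 = 0. Constraints 9 and 10 give a2 = a3 = a1, so a2 = a1. But 3 ≠ 0 — contradiction.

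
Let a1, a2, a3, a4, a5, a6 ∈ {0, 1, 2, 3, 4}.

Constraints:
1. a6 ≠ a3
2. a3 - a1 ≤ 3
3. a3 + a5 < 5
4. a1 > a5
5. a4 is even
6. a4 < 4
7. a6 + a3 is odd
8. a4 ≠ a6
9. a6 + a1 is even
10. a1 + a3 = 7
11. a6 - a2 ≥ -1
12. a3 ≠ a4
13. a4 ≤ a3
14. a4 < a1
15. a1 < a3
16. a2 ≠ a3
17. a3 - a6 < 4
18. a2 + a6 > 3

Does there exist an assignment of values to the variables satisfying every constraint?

Satisfiable

Take a1 = 3, a2 = 1, a3 = 4, a4 = 2, a5 = 0, a6 = 3. Then constraint 2: a3 - a1 = 1; constraint 3: a3 + a5 = 4; constraint 10: a1 + a3 = 7, and every other listed constraint is also met.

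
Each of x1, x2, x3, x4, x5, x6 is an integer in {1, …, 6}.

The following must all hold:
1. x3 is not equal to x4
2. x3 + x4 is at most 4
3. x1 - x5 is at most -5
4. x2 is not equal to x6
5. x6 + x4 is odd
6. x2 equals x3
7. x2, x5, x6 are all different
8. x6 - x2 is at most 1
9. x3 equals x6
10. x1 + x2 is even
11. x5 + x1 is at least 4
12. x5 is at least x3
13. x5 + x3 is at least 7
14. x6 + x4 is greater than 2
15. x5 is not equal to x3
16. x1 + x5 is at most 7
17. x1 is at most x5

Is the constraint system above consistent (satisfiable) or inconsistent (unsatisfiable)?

From constraints 6 and 9, x2 = x3 = x6, so x2 = x6. But constraint 4 says x2 ≠ x6. Contradiction.

Unsatisfiable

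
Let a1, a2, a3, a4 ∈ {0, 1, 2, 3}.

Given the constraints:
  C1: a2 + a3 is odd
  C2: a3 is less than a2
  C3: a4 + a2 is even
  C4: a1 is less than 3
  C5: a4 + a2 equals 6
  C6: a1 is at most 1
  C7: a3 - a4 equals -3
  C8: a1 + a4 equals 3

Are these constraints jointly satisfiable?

Take a1 = 0, a2 = 3, a3 = 0, a4 = 3. Then constraint 5: a4 + a2 = 6; constraint 7: a3 - a4 = -3; constraint 8: a1 + a4 = 3, and every other listed constraint is also met.

Satisfiable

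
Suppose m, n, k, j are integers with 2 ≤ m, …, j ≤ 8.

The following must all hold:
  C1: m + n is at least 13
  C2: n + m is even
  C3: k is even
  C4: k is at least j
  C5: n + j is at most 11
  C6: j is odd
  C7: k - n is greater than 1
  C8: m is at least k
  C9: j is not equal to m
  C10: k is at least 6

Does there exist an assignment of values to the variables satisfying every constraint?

Take m = 8, n = 6, k = 8, j = 3. Then constraint 1: m + n = 14; constraint 5: n + j = 9; constraint 7: k - n = 2, and every other listed constraint is also met.

Satisfiable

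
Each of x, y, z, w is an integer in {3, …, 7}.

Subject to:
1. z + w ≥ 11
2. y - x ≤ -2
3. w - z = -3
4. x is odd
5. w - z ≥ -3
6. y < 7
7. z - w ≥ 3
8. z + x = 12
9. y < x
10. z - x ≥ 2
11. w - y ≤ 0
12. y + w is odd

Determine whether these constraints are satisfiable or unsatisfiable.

Constraints 2, 5, 10, and 11 give w − z ≥ -3, z − x ≥ 2, x − y ≥ 2, y − w ≥ 0.
Adding all 4 inequalities: the left sides telescope to 0, and the right sides sum to (-3) + 2 + 2 + 0 = 1. So 0 ≥ 1, which is false.

Unsatisfiable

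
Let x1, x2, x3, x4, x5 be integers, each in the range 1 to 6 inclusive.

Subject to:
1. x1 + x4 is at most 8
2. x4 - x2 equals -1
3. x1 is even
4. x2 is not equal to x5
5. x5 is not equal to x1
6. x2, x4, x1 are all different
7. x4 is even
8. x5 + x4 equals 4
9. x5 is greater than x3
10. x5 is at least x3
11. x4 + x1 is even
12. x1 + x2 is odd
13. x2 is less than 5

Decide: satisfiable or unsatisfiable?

Satisfiable

Take x1 = 6, x2 = 3, x3 = 1, x4 = 2, x5 = 2. Then constraint 1: x1 + x4 = 8; constraint 2: x4 - x2 = -1, and every other listed constraint is also met.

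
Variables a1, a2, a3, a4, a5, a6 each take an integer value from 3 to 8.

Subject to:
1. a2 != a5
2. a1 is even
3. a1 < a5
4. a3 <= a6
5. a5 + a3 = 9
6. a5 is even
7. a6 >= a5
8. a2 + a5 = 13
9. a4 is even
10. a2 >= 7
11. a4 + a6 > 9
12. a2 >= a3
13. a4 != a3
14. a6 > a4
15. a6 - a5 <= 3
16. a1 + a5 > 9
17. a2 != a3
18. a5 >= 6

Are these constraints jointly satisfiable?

Setting (a1, a2, a3, a4, a5, a6) = (4, 7, 3, 4, 6, 8) satisfies everything: constraint 5: a5 + a3 = 9; constraint 8: a2 + a5 = 13; constraint 11: a4 + a6 = 12, and the others follow.

Satisfiable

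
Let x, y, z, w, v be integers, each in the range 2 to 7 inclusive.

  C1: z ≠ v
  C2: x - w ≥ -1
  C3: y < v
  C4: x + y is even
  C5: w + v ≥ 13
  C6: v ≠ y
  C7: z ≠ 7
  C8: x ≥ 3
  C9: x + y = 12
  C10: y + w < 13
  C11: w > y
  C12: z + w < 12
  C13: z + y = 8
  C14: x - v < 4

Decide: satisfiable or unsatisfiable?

Satisfiable

Take x = 7, y = 5, z = 3, w = 7, v = 6. Then constraint 2: x - w = 0; constraint 5: w + v = 13, and every other listed constraint is also met.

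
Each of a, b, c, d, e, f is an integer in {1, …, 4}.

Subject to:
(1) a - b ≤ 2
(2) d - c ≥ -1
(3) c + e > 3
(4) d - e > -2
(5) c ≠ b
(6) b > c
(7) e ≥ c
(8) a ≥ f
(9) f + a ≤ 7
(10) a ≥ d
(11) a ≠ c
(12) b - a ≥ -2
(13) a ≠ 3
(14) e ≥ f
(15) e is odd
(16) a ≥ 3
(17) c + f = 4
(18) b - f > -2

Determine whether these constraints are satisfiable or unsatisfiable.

Take a = 4, b = 3, c = 1, d = 3, e = 3, f = 3. Then constraint 1: a - b = 1; constraint 2: d - c = 2, and every other listed constraint is also met.

Satisfiable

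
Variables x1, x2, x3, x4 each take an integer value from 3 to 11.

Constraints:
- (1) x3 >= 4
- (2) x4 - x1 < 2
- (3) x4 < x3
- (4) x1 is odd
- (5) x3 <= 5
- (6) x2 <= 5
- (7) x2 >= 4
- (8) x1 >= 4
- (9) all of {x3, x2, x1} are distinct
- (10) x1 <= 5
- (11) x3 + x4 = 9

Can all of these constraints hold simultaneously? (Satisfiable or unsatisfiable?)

Unsatisfiable

Constraints 1, 5, 6, 7, 8, and 10 confine each of x3, x2, x1 to the 2 values {4, 5}.
Constraint 9 requires all 3 of them to be distinct, but only 2 values are available — impossible by the pigeonhole principle.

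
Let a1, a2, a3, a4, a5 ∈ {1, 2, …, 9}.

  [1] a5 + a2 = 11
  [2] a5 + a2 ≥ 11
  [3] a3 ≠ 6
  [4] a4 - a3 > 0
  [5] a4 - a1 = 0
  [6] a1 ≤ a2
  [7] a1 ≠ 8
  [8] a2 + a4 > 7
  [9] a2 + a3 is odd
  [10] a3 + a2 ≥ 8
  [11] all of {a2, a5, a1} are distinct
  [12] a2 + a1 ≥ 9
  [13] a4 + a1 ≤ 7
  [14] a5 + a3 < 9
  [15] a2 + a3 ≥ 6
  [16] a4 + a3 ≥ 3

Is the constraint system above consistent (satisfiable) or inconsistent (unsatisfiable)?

One satisfying assignment is a1 = 3, a2 = 7, a3 = 2, a4 = 3, a5 = 4.
For the less obvious constraints — constraint 1: a5 + a2 = 11; constraint 2: a5 + a2 = 11; constraint 4: a4 - a3 = 1 — and the others hold by inspection.

Satisfiable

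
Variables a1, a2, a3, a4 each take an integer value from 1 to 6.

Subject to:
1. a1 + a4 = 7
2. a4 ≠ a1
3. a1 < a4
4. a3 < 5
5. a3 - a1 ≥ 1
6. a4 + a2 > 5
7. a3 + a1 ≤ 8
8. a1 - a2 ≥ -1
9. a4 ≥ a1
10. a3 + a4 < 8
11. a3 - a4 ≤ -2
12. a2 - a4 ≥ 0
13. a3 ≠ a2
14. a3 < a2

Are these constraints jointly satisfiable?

Unsatisfiable

Constraints 5, 8, 11, and 12 give a1 − a2 ≥ -1, a2 − a4 ≥ 0, a4 − a3 ≥ 2, a3 − a1 ≥ 1.
Adding all 4 inequalities: the left sides telescope to 0, and the right sides sum to (-1) + 0 + 2 + 1 = 2. So 0 ≥ 2, which is false.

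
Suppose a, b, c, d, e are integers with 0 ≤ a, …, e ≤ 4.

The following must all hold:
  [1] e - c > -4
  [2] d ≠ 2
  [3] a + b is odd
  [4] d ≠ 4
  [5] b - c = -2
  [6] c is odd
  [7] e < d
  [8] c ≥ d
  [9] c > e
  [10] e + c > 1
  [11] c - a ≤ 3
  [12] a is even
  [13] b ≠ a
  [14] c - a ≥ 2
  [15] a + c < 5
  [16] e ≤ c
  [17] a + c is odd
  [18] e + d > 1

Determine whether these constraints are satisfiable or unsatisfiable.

Setting (a, b, c, d, e) = (0, 1, 3, 3, 1) satisfies everything: constraint 1: e - c = -2; constraint 5: b - c = -2; constraint 10: e + c = 4, and the others follow.

Satisfiable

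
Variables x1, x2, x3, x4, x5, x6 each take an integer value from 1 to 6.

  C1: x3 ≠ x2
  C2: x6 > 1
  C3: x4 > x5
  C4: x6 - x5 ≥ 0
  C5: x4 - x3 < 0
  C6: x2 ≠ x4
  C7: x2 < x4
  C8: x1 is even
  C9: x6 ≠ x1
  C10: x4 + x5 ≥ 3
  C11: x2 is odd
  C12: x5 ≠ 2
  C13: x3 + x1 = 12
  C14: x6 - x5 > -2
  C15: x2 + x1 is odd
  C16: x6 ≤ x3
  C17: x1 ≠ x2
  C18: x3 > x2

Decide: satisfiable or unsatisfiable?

Take x1 = 6, x2 = 3, x3 = 6, x4 = 4, x5 = 1, x6 = 2. Then constraint 4: x6 - x5 = 1; constraint 5: x4 - x3 = -2; constraint 10: x4 + x5 = 5, and every other listed constraint is also met.

Satisfiable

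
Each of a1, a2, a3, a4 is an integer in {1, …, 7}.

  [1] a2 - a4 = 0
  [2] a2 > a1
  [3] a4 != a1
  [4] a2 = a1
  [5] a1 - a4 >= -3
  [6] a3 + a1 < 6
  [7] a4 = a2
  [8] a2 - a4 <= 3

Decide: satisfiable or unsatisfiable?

Unsatisfiable

From constraints 4 and 7, a4 = a2 = a1, so a4 = a1. But constraint 3 says a4 ≠ a1. Contradiction.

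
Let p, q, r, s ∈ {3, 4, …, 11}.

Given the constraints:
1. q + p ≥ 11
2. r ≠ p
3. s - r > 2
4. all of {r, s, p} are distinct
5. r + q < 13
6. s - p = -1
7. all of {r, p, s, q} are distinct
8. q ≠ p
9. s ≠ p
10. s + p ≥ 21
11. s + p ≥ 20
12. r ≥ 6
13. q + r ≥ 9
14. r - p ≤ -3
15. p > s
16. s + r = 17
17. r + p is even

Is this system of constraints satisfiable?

One satisfying assignment is p = 11, q = 3, r = 7, s = 10.
For the less obvious constraints — constraint 1: q + p = 14; constraint 3: s - r = 3; constraint 5: r + q = 10 — and the others hold by inspection.

Satisfiable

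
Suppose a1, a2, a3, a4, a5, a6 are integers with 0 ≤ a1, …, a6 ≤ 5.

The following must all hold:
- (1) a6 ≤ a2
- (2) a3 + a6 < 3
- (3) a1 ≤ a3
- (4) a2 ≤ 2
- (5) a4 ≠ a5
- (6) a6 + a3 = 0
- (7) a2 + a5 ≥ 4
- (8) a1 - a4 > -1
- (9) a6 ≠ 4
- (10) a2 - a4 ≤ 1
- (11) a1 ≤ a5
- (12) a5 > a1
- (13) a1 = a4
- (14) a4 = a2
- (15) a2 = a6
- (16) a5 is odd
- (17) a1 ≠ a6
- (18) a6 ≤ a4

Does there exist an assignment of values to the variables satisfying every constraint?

Unsatisfiable

From constraints 13, 14, and 15, a1 = a4 = a2 = a6, so a1 = a6. But constraint 17 says a1 ≠ a6. Contradiction.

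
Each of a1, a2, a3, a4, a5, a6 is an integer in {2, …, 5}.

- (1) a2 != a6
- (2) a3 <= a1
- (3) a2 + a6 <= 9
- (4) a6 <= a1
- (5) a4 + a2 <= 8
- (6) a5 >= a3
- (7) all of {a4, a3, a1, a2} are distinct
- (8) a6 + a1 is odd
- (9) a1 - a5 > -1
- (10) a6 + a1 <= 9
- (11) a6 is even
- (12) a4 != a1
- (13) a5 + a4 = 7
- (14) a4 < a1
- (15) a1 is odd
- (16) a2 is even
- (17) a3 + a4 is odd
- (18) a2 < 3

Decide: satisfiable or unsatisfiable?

The assignment a1 = 5, a2 = 2, a3 = 4, a4 = 3, a5 = 4, a6 = 4 works:
  constraint 3 holds since a2 + a6 = 6.
  constraint 5 holds since a4 + a2 = 5.
  constraint 9 holds since a1 - a5 = 1.
The rest check out directly.

Satisfiable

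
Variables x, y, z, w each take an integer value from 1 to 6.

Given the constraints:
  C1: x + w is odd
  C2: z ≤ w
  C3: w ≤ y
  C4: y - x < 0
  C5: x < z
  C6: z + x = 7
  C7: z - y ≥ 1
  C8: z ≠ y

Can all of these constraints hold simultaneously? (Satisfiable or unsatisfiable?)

Constraints 2, 3, 4, and 5 give y < x, x < z, z ≤ w, w ≤ y. Chaining: y < x < z ≤ w ≤ y, which forces y < y — impossible.

Unsatisfiable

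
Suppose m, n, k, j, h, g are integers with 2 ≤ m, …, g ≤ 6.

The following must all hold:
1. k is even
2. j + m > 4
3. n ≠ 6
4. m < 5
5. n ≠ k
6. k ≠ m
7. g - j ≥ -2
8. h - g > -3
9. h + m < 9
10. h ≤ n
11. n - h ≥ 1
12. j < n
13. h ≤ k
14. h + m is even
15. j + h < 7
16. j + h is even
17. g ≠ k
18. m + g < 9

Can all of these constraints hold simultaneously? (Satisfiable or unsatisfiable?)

Satisfiable

Setting (m, n, k, j, h, g) = (4, 4, 6, 2, 2, 3) satisfies everything: constraint 2: j + m = 6; constraint 7: g - j = 1, and the others follow.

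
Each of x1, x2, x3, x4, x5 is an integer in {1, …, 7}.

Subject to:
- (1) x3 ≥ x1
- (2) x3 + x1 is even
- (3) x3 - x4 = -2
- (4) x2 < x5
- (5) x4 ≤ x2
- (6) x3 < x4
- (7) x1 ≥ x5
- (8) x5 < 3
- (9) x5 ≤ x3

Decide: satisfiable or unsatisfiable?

Constraints 4, 5, 6, and 9 give x3 < x4, x4 ≤ x2, x2 < x5, x5 ≤ x3. Chaining: x3 < x4 ≤ x2 < x5 ≤ x3, which forces x3 < x3 — impossible.

Unsatisfiable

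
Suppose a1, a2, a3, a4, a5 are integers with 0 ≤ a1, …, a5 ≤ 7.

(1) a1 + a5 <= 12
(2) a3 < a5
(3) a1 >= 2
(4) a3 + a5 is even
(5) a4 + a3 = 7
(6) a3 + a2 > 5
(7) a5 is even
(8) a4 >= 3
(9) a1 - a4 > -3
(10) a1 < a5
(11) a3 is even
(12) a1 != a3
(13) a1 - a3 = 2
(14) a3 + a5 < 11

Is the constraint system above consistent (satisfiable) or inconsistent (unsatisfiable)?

Satisfiable

Try a1 = 4, a2 = 6, a3 = 2, a4 = 5, a5 = 6.
Check constraint 1: a1 + a5 = 10; constraint 5: a4 + a3 = 7. The remaining constraints are straightforward to verify.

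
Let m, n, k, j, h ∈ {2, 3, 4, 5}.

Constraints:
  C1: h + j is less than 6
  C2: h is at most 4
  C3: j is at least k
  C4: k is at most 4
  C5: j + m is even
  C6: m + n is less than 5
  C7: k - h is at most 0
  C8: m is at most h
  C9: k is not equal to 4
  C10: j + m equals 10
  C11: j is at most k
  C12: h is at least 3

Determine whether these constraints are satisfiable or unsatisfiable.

From constraints 4 and 11: j ≤ k ≤ 4. From constraints 2 and 8: m ≤ h ≤ 4. Hence j + m ≤ 8. But constraint 10 requires j + m = 10, and 10 > 8. Contradiction.

Unsatisfiable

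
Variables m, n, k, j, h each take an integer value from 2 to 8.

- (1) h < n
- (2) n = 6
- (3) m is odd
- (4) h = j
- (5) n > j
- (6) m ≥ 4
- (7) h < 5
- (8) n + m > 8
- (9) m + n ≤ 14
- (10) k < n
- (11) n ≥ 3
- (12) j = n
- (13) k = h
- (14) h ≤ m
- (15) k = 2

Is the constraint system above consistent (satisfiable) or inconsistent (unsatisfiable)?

Constraint 15 fixes k = 2 and constraint 2 fixes n = 6. Constraints 4, 12, and 13 give k = h = j = n, so k = n. But 2 ≠ 6 — contradiction.

Unsatisfiable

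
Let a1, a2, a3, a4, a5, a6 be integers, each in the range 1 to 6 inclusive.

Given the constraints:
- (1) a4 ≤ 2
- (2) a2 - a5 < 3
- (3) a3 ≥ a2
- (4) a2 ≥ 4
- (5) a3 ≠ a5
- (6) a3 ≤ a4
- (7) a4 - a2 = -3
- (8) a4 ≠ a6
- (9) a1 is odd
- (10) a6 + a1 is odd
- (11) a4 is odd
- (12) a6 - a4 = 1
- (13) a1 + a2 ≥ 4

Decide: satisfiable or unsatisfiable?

From constraints 3 and 4: a3 ≥ a2 and a2 ≥ 4, so a3 ≥ 4. From constraints 1 and 6: a3 ≤ a4 and a4 ≤ 2, so a3 ≤ 2. But 2 < 4, so no value of a3 works.

Unsatisfiable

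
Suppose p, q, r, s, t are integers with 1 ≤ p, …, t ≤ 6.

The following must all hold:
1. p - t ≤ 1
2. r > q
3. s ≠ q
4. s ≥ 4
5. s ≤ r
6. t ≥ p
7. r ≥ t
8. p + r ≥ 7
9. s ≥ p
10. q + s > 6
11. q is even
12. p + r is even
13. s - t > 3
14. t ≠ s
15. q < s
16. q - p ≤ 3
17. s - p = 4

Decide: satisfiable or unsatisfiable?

Satisfiable

Setting (p, q, r, s, t) = (2, 2, 6, 6, 2) satisfies everything: constraint 1: p - t = 0; constraint 8: p + r = 8; constraint 10: q + s = 8, and the others follow.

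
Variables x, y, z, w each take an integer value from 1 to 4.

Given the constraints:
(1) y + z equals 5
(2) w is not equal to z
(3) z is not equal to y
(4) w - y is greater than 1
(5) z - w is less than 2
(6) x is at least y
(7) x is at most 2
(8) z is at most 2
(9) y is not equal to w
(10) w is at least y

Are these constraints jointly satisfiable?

Unsatisfiable

From constraints 6 and 7: y ≤ x ≤ 2. From constraint 8: z ≤ 2. Hence y + z ≤ 4. But constraint 1 requires y + z = 5, and 5 > 4. Contradiction.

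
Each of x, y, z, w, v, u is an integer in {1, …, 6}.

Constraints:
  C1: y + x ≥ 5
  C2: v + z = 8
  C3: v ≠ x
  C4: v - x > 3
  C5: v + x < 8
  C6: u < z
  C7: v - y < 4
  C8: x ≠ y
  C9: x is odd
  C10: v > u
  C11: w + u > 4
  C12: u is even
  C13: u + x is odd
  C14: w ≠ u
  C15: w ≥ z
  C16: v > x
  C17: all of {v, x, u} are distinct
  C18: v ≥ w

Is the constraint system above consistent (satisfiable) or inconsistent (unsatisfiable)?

The assignment x = 1, y = 4, z = 3, w = 4, v = 5, u = 2 works:
  constraint 1 holds since y + x = 5.
  constraint 2 holds since v + z = 8.
  constraint 4 holds since v - x = 4.
The rest check out directly.

Satisfiable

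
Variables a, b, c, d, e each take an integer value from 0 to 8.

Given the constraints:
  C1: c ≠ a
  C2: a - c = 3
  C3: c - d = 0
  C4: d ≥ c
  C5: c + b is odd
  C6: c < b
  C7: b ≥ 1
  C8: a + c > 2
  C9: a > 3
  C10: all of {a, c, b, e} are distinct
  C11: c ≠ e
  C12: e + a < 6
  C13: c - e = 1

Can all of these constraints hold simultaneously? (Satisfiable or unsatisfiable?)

Satisfiable

Try a = 4, b = 6, c = 1, d = 1, e = 0.
Check constraint 2: a - c = 3; constraint 3: c - d = 0. The remaining constraints are straightforward to verify.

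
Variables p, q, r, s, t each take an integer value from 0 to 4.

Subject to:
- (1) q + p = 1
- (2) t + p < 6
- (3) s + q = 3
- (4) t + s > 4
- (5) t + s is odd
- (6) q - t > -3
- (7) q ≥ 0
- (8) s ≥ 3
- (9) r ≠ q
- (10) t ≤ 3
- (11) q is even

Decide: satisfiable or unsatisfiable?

Satisfiable

Try p = 1, q = 0, r = 2, s = 3, t = 2.
Check constraint 1: q + p = 1; constraint 2: t + p = 3; constraint 3: s + q = 3. The remaining constraints are straightforward to verify.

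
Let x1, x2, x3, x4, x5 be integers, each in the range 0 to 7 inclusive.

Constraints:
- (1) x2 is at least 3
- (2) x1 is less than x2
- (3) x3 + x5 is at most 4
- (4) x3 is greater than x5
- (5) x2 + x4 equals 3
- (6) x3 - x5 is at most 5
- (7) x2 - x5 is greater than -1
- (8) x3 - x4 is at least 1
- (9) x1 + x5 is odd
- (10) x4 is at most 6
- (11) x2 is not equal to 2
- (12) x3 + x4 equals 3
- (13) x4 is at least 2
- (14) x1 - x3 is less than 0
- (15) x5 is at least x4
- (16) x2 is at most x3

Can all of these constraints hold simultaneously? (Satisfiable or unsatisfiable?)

From constraints 1 and 16: x3 ≥ x2 ≥ 3. From constraints 13 and 15: x5 ≥ x4 ≥ 2. Hence x3 + x5 ≥ 5. But constraint 3 requires x3 + x5 ≤ 4, and 4 < 5. Contradiction.

Unsatisfiable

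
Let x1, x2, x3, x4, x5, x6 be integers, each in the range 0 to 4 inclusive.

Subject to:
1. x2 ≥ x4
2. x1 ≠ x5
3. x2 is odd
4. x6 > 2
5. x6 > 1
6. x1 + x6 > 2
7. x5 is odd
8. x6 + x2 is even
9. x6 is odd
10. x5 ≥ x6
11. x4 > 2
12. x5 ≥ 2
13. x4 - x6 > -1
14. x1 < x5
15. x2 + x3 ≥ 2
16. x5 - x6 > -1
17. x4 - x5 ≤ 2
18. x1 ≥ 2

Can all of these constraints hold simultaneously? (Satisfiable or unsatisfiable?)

The assignment x1 = 2, x2 = 3, x3 = 1, x4 = 3, x5 = 3, x6 = 3 works:
  constraint 6 holds since x1 + x6 = 5.
  constraint 13 holds since x4 - x6 = 0.
The rest check out directly.

Satisfiable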